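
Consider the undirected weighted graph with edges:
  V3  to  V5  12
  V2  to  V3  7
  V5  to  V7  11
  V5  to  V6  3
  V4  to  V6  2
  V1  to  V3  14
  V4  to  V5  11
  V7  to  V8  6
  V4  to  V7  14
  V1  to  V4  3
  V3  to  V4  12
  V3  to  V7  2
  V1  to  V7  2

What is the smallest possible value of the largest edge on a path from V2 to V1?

Comparing a few candidate routes:
V2 - V3 - V5 - V6 - V4 - V1: max(7, 12, 3, 2, 3) = 12
V2 - V3 - V7 - V1: max(7, 2, 2) = 7
V2 - V3 - V7 - V5 - V6 - V4 - V1: max(7, 2, 11, 3, 2, 3) = 11
V2 - V3 - V5 - V4 - V1: max(7, 12, 11, 3) = 12
V2 - V3 - V7 - V5 - V4 - V1: max(7, 2, 11, 11, 3) = 11
Best route has worst link 7.

7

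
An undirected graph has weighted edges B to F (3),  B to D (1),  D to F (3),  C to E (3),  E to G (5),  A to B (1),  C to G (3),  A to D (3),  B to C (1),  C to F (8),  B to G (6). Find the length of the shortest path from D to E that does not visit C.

12

Paths from D to E avoiding C:
D-A-B-G-E: 3 + 1 + 6 + 5 = 15
D-B-G-E: 1 + 6 + 5 = 12
D-F-B-G-E: 3 + 3 + 6 + 5 = 17
Best route has total 12.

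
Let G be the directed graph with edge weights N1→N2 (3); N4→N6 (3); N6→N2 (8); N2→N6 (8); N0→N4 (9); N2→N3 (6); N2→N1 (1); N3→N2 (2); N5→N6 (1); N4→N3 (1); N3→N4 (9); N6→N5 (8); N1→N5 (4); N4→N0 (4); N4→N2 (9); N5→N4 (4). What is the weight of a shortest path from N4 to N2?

Routes from N4 to N2:
N4 → N2: 9
N4 → N6 → N2: 3 + 8 = 11
N4 → N3 → N2: 1 + 2 = 3
Shortest: 3.

3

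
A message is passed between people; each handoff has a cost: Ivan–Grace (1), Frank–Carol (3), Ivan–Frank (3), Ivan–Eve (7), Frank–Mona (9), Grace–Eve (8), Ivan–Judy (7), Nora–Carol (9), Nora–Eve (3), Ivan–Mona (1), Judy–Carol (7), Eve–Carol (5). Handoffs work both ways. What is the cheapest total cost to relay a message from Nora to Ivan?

10

A few of the Nora→Ivan routes:
Nora - Carol - Frank - Ivan: 9 + 3 + 3 = 15
Nora - Eve - Carol - Frank - Ivan: 3 + 5 + 3 + 3 = 14
Nora - Eve - Grace - Ivan: 3 + 8 + 1 = 12
Nora - Eve - Ivan: 3 + 7 = 10
The minimum is 10.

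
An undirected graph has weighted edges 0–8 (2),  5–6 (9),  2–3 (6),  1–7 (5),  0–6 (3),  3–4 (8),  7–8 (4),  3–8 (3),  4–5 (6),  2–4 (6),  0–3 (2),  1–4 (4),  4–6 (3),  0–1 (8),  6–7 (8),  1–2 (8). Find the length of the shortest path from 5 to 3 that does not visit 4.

14

Checking several routes:
5 -> 6 -> 0 -> 8 -> 3: 9 + 3 + 2 + 3 = 17
5 -> 6 -> 7 -> 8 -> 0 -> 3: 9 + 8 + 4 + 2 + 2 = 25
5 -> 6 -> 7 -> 8 -> 3: 9 + 8 + 4 + 3 = 24
5 -> 6 -> 0 -> 3: 9 + 3 + 2 = 14
The minimum is 14.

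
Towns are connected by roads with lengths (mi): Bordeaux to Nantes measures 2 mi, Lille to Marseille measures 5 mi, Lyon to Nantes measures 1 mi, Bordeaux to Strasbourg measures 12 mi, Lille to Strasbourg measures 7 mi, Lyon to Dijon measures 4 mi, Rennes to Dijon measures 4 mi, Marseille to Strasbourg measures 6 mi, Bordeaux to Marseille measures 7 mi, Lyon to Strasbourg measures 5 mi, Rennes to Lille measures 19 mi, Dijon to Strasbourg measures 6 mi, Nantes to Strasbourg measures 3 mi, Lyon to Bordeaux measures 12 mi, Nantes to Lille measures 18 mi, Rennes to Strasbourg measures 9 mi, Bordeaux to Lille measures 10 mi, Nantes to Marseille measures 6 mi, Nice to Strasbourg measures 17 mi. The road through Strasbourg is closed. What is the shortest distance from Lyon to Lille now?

12

Some routes from Lyon to Lille avoiding Strasbourg:
Lyon - Nantes - Marseille - Lille: 1 + 6 + 5 = 12
Lyon - Bordeaux - Marseille - Lille: 12 + 7 + 5 = 24
Lyon - Nantes - Bordeaux - Marseille - Lille: 1 + 2 + 7 + 5 = 15
Lyon - Nantes - Bordeaux - Lille: 1 + 2 + 10 = 13
Lyon - Nantes - Lille: 1 + 18 = 19
Lyon - Bordeaux - Lille: 12 + 10 = 22
Best route has total 12 mi.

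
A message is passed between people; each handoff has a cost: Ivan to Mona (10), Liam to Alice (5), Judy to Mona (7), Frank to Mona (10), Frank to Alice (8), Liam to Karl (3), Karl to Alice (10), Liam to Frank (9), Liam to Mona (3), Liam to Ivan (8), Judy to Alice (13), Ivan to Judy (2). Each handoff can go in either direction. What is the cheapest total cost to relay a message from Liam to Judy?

10

Comparing a few candidate routes:
Liam -> Karl -> Alice -> Judy: 3 + 10 + 13 = 26
Liam -> Mona -> Ivan -> Judy: 3 + 10 + 2 = 15
Liam -> Mona -> Judy: 3 + 7 = 10
Liam -> Ivan -> Judy: 8 + 2 = 10
Liam -> Ivan -> Mona -> Judy: 8 + 10 + 7 = 25
Liam -> Alice -> Judy: 5 + 13 = 18
The minimum is 10.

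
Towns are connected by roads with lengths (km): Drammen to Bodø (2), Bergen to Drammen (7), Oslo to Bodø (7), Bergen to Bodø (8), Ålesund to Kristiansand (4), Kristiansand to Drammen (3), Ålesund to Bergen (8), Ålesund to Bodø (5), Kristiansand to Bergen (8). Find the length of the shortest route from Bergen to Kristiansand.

Comparing a few candidate routes:
Bergen -> Drammen -> Kristiansand: 7 + 3 = 10
Bergen -> Bodø -> Drammen -> Kristiansand: 8 + 2 + 3 = 13
Bergen -> Ålesund -> Kristiansand: 8 + 4 = 12
Bergen -> Kristiansand: 8
Best route has total 8 km.

8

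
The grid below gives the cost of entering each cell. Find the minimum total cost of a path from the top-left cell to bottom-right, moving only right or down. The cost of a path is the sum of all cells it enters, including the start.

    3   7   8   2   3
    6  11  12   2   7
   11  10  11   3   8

33

One optimal route is (0,0) -> (0,1) -> (0,2) -> (0,3) -> (1,3) -> (2,3) -> (2,4).
Its cost is 3 + 7 + 8 + 2 + 2 + 3 + 8 = 33.
For comparison, the top-then-right route costs 38.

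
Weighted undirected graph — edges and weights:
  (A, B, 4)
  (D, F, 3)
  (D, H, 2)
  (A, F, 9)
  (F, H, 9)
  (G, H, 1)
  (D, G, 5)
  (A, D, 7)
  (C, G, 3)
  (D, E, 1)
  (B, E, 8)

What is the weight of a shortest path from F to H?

5

Some routes from F to H:
F → H: 9
F → D → H: 3 + 2 = 5
F → D → G → H: 3 + 5 + 1 = 9
Shortest: 5.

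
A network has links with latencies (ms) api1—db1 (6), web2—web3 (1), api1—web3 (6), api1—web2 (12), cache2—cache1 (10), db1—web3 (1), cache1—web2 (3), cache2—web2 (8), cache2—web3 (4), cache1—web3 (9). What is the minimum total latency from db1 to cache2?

5

Comparing a few candidate routes:
db1 - web3 - cache2: 1 + 4 = 5
db1 - web3 - web2 - cache1 - cache2: 1 + 1 + 3 + 10 = 15
db1 - web3 - web2 - cache2: 1 + 1 + 8 = 10
db1 - web3 - cache1 - cache2: 1 + 9 + 10 = 20
db1 - api1 - web3 - cache2: 6 + 6 + 4 = 16
Best route has total 5 ms.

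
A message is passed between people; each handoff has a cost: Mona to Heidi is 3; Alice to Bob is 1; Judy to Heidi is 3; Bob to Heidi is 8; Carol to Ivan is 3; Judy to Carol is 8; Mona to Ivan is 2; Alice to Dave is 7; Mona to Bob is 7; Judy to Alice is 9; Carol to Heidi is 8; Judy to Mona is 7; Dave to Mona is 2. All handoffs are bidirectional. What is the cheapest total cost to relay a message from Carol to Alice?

Some routes from Carol to Alice:
Carol→Heidi→Bob→Alice: 8 + 8 + 1 = 17
Carol→Ivan→Mona→Bob→Alice: 3 + 2 + 7 + 1 = 13
Carol→Judy→Alice: 8 + 9 = 17
Carol→Ivan→Mona→Dave→Alice: 3 + 2 + 2 + 7 = 14
Carol→Ivan→Mona→Heidi→Bob→Alice: 3 + 2 + 3 + 8 + 1 = 17
Shortest: 13.

13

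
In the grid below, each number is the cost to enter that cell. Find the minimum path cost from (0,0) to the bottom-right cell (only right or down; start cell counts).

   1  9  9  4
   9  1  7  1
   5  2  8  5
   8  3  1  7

Best path: [0,0] [0,1] [1,1] [2,1] [3,1] [3,2] [3,3]
Cost: 1 + 9 + 1 + 2 + 3 + 1 + 7 = 24
(Top row then right column would cost 36.)

24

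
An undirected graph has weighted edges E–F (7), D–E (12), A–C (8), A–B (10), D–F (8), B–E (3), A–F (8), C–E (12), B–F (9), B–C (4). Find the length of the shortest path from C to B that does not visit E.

Candidate routes:
C - A - B: 8 + 10 = 18
C - A - F - B: 8 + 8 + 9 = 25
C - B: 4
The minimum is 4.

4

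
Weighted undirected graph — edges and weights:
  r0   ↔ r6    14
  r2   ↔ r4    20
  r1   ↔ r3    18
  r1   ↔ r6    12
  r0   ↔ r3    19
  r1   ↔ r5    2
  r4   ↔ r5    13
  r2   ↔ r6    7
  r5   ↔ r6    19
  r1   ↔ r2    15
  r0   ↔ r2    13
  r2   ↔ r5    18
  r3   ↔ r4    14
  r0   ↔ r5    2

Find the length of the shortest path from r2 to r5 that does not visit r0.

17

Some routes from r2 to r5 avoiding r0:
r2 -> r1 -> r5: 15 + 2 = 17
r2 -> r1 -> r6 -> r5: 15 + 12 + 19 = 46
r2 -> r6 -> r5: 7 + 19 = 26
r2 -> r4 -> r5: 20 + 13 = 33
r2 -> r5: 18
r2 -> r6 -> r1 -> r5: 7 + 12 + 2 = 21
The minimum is 17.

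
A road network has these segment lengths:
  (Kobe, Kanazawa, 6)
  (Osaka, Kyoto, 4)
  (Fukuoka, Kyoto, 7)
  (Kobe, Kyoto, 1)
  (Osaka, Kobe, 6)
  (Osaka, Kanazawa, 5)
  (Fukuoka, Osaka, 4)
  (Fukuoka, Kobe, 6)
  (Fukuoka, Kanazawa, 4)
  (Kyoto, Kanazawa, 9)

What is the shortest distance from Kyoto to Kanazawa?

7

A few of the Kyoto→Kanazawa routes:
Kyoto→Fukuoka→Kanazawa: 7 + 4 = 11
Kyoto→Osaka→Kanazawa: 4 + 5 = 9
Kyoto→Kobe→Fukuoka→Kanazawa: 1 + 6 + 4 = 11
Kyoto→Kobe→Kanazawa: 1 + 6 = 7
Kyoto→Kanazawa: 9
Shortest: 7.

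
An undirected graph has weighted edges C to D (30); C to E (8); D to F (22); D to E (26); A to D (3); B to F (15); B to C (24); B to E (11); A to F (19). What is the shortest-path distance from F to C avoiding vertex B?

52

Candidate routes:
F → A → D → E → C: 19 + 3 + 26 + 8 = 56
F → D → C: 22 + 30 = 52
F → D → E → C: 22 + 26 + 8 = 56
F → A → D → C: 19 + 3 + 30 = 52
The minimum is 52.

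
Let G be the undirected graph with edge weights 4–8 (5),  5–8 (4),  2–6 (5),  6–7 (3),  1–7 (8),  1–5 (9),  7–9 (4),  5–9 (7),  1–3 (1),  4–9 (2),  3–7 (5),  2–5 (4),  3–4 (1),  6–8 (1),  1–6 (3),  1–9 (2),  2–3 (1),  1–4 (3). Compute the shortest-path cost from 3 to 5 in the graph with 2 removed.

9

Comparing a few candidate routes:
3 -> 4 -> 9 -> 5: 1 + 2 + 7 = 10
3 -> 1 -> 6 -> 8 -> 5: 1 + 3 + 1 + 4 = 9
3 -> 4 -> 8 -> 5: 1 + 5 + 4 = 10
3 -> 1 -> 5: 1 + 9 = 10
3 -> 1 -> 9 -> 5: 1 + 2 + 7 = 10
Shortest: 9.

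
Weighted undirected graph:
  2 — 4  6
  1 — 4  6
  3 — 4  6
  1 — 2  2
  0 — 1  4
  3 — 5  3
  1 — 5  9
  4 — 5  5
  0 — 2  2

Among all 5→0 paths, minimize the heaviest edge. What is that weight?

6

Some routes from 5 to 0:
5→4→2→0: max(5, 6, 2) = 6
5→4→2→1→0: max(5, 6, 2, 4) = 6
5→4→1→0: max(5, 6, 4) = 6
Smallest bottleneck: 6.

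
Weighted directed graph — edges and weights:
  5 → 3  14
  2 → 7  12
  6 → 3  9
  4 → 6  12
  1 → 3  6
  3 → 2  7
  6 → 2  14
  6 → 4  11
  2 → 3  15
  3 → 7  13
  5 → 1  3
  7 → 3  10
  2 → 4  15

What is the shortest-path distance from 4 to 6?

12

Candidate routes:
4 → 6: 12
The minimum is 12.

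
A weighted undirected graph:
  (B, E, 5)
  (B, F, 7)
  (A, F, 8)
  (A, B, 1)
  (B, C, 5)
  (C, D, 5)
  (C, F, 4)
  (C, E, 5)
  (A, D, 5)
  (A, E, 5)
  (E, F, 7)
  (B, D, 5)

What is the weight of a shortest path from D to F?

Comparing a few candidate routes:
D→C→F: 5 + 4 = 9
D→A→F: 5 + 8 = 13
D→A→B→F: 5 + 1 + 7 = 13
D→B→F: 5 + 7 = 12
D→B→A→F: 5 + 1 + 8 = 14
Shortest: 9.

9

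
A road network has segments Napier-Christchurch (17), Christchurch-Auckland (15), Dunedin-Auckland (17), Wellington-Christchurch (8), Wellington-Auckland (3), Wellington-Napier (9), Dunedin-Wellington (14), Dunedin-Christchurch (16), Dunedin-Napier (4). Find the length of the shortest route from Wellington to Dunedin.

13

Some routes from Wellington to Dunedin:
Wellington → Napier → Dunedin: 9 + 4 = 13
Wellington → Dunedin: 14
Wellington → Auckland → Dunedin: 3 + 17 = 20
Shortest: 13 km.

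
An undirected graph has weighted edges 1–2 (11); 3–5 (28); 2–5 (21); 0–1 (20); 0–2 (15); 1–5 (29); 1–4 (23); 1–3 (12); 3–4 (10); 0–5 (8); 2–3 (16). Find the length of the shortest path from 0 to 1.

20

Some routes from 0 to 1:
0 → 1: 20
0 → 2 → 1: 15 + 11 = 26
0 → 5 → 2 → 1: 8 + 21 + 11 = 40
0 → 5 → 1: 8 + 29 = 37
Shortest: 20.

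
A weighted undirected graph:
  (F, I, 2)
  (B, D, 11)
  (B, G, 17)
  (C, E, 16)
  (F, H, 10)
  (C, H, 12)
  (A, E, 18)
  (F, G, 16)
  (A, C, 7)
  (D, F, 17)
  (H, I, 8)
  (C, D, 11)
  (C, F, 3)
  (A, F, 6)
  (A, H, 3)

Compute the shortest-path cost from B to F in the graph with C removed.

Candidate routes:
B-D-F: 11 + 17 = 28
B-G-F: 17 + 16 = 33
Shortest: 28.

28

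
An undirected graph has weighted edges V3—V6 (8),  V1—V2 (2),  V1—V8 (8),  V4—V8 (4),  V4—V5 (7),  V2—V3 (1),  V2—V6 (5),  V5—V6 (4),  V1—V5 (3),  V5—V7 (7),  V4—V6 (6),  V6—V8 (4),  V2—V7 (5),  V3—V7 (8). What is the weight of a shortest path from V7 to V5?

7

Some routes from V7 to V5:
V7→V5: 7
V7→V2→V6→V5: 5 + 5 + 4 = 14
V7→V2→V1→V5: 5 + 2 + 3 = 10
Best route has total 7.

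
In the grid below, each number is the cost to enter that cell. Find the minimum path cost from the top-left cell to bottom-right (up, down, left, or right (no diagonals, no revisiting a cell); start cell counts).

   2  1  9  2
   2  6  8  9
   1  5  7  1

18

One optimal route is (0,0) → (1,0) → (2,0) → (2,1) → (2,2) → (2,3).
Its cost is 2 + 2 + 1 + 5 + 7 + 1 = 18.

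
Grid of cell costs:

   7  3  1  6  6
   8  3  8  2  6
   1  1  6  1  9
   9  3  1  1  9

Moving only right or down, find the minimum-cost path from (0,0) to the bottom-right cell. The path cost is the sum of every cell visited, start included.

28

Take (0,0) (0,1) (1,1) (2,1) (3,1) (3,2) (3,3) (3,4) for a total of 7 + 3 + 3 + 1 + 3 + 1 + 1 + 9 = 28.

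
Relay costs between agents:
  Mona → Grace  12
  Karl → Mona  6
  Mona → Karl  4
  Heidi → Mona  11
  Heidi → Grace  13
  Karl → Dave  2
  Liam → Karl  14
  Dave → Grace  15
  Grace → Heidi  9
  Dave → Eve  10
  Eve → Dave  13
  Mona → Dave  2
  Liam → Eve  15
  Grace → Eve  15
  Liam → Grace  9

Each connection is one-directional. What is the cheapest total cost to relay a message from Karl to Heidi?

Paths from Karl to Heidi:
Karl → Dave → Grace → Heidi: 2 + 15 + 9 = 26
Karl → Mona → Dave → Grace → Heidi: 6 + 2 + 15 + 9 = 32
Karl → Mona → Grace → Heidi: 6 + 12 + 9 = 27
Best route has total 26.

26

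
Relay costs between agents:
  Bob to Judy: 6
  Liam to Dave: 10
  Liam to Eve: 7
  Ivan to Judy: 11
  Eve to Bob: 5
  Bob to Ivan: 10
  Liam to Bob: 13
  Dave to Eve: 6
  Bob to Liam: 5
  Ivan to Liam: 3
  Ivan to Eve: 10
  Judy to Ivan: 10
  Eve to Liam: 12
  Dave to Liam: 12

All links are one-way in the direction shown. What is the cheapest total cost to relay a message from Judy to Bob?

Candidate routes:
Judy→Ivan→Liam→Eve→Bob: 10 + 3 + 7 + 5 = 25
Judy→Ivan→Eve→Liam→Bob: 10 + 10 + 12 + 13 = 45
Judy→Ivan→Liam→Bob: 10 + 3 + 13 = 26
Judy→Ivan→Liam→Dave→Eve→Bob: 10 + 3 + 10 + 6 + 5 = 34
Judy→Ivan→Eve→Bob: 10 + 10 + 5 = 25
Best route has total 25.

25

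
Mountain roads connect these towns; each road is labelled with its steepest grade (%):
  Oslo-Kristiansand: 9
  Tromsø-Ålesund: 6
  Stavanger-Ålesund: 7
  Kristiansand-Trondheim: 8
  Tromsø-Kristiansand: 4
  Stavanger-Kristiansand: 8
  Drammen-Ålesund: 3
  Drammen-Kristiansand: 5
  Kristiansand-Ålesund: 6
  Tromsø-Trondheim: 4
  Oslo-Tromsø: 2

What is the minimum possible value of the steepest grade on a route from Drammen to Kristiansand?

A few of the Drammen→Kristiansand routes:
Drammen → Ålesund → Kristiansand: max(3, 6) = 6
Drammen → Kristiansand: max(5) = 5
Drammen → Ålesund → Tromsø → Kristiansand: max(3, 6, 4) = 6
The minimum achievable maximum is 5%.

5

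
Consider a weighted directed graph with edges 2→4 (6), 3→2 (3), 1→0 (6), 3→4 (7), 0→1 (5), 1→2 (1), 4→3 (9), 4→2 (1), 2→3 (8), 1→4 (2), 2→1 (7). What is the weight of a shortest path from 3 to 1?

10

Candidate routes:
3 -> 4 -> 2 -> 1: 7 + 1 + 7 = 15
3 -> 2 -> 1: 3 + 7 = 10
Shortest: 10.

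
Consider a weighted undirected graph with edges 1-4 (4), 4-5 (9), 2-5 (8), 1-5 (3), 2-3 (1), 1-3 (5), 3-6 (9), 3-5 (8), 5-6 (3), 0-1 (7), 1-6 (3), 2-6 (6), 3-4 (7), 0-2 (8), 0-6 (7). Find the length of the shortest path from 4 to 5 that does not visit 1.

Comparing a few candidate routes:
4 - 3 - 2 - 6 - 5: 7 + 1 + 6 + 3 = 17
4 - 3 - 2 - 5: 7 + 1 + 8 = 16
4 - 5: 9
4 - 3 - 5: 7 + 8 = 15
Shortest: 9.

9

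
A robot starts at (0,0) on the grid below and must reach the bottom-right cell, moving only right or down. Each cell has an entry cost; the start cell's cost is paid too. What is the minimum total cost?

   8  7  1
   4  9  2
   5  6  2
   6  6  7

27

One optimal route is r0c0 r0c1 r0c2 r1c2 r2c2 r3c2.
Its cost is 8 + 7 + 1 + 2 + 2 + 7 = 27.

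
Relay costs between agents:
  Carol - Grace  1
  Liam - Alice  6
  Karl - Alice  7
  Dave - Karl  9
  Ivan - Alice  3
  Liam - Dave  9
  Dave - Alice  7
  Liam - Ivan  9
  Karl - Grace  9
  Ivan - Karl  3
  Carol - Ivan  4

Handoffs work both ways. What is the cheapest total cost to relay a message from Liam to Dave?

9

Comparing a few candidate routes:
Liam-Dave: 9
Liam-Alice-Dave: 6 + 7 = 13
Liam-Ivan-Alice-Dave: 9 + 3 + 7 = 19
Liam-Alice-Karl-Dave: 6 + 7 + 9 = 22
Liam-Ivan-Karl-Dave: 9 + 3 + 9 = 21
Liam-Alice-Ivan-Karl-Dave: 6 + 3 + 3 + 9 = 21
Best route has total 9.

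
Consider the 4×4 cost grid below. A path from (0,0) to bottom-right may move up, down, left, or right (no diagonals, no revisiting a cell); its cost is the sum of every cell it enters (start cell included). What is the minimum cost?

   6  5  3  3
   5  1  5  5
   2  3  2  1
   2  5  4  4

One optimal route is (0,0) -> (0,1) -> (1,1) -> (2,1) -> (2,2) -> (2,3) -> (3,3).
Its cost is 6 + 5 + 1 + 3 + 2 + 1 + 4 = 22.

22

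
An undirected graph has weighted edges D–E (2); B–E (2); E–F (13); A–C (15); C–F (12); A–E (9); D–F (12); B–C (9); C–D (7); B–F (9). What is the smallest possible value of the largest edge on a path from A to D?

9

Checking several routes:
A - E - D: max(9, 2) = 9
A - E - B - C - D: max(9, 2, 9, 7) = 9
A - E - B - F - C - D: max(9, 2, 9, 12, 7) = 12
Best route has worst link 9.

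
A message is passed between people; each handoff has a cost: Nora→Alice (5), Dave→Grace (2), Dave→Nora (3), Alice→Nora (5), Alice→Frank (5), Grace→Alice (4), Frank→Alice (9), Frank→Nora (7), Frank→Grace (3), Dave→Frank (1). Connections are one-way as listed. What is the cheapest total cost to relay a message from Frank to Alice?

7

Candidate routes:
Frank → Grace → Alice: 3 + 4 = 7
Frank → Nora → Alice: 7 + 5 = 12
Frank → Alice: 9
Best route has total 7.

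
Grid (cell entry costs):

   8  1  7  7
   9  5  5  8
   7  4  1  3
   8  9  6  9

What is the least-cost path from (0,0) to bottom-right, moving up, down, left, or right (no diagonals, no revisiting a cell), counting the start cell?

31

Cheapest: r0c0 -> r0c1 -> r1c1 -> r2c1 -> r2c2 -> r2c3 -> r3c3
  8 + 1 + 5 + 4 + 1 + 3 + 9 = 31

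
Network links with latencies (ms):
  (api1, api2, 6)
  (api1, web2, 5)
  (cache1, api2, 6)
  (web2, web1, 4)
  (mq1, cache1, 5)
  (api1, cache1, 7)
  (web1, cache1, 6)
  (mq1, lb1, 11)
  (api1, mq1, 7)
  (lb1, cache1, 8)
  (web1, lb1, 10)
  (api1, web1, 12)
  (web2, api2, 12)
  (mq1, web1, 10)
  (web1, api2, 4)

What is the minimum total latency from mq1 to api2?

11

Some routes from mq1 to api2:
mq1→cache1→web1→api2: 5 + 6 + 4 = 15
mq1→cache1→api1→api2: 5 + 7 + 6 = 18
mq1→api1→api2: 7 + 6 = 13
mq1→api1→cache1→api2: 7 + 7 + 6 = 20
mq1→web1→api2: 10 + 4 = 14
mq1→cache1→api2: 5 + 6 = 11
Best route has total 11 ms.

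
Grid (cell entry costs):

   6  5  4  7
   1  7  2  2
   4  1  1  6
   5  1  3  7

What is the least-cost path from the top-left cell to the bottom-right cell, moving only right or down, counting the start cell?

23

Take [0,0] [1,0] [2,0] [2,1] [2,2] [3,2] [3,3] for a total of 6 + 1 + 4 + 1 + 1 + 3 + 7 = 23.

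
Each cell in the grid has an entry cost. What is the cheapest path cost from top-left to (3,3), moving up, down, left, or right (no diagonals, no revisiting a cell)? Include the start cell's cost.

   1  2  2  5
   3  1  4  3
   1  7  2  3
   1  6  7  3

16

One optimal route is [0,0] [0,1] [1,1] [1,2] [2,2] [2,3] [3,3].
Its cost is 1 + 2 + 1 + 4 + 2 + 3 + 3 = 16.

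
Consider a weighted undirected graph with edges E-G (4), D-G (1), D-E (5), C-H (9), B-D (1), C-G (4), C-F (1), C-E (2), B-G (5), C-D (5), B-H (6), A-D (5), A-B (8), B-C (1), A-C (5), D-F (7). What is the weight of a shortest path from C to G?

Some routes from C to G:
C→G: 4
C→B→D→G: 1 + 1 + 1 = 3
C→D→G: 5 + 1 = 6
The minimum is 3.

3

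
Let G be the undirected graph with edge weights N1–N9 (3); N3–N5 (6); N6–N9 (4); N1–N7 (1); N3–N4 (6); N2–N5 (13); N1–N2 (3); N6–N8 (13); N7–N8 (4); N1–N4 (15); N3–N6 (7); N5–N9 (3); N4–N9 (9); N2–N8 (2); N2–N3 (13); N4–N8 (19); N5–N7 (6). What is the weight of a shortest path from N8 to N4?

A few of the N8→N4 routes:
N8 -> N2 -> N3 -> N4: 2 + 13 + 6 = 21
N8 -> N7 -> N1 -> N9 -> N4: 4 + 1 + 3 + 9 = 17
N8 -> N4: 19
N8 -> N7 -> N1 -> N4: 4 + 1 + 15 = 20
N8 -> N2 -> N1 -> N4: 2 + 3 + 15 = 20
N8 -> N2 -> N1 -> N9 -> N4: 2 + 3 + 3 + 9 = 17
Shortest: 17.

17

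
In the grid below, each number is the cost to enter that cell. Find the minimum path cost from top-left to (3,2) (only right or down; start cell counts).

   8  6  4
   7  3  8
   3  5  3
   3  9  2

27

Best path: (0,0) → (0,1) → (1,1) → (2,1) → (2,2) → (3,2)
Cost: 8 + 6 + 3 + 5 + 3 + 2 = 27
For comparison, the top-then-right route costs 31.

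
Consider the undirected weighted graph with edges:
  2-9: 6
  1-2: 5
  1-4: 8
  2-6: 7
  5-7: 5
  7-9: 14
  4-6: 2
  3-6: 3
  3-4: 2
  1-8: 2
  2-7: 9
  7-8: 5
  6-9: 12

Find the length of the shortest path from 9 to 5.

19

Some routes from 9 to 5:
9 → 7 → 5: 14 + 5 = 19
9 → 2 → 1 → 8 → 7 → 5: 6 + 5 + 2 + 5 + 5 = 23
9 → 2 → 7 → 5: 6 + 9 + 5 = 20
Best route has total 19.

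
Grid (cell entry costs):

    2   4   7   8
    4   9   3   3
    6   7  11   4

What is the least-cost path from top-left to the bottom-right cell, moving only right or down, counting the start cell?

23

One optimal route is [0,0] [0,1] [0,2] [1,2] [1,3] [2,3].
Its cost is 2 + 4 + 7 + 3 + 3 + 4 = 23.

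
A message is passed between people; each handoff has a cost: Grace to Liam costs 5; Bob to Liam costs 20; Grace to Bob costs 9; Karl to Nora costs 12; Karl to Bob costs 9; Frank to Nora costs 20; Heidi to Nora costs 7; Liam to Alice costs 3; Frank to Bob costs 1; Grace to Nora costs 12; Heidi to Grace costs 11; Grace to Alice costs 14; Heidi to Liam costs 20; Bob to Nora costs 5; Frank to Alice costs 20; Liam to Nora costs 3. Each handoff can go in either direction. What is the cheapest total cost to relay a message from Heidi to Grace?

11

Comparing a few candidate routes:
Heidi → Nora → Grace: 7 + 12 = 19
Heidi → Nora → Liam → Grace: 7 + 3 + 5 = 15
Heidi → Grace: 11
Heidi → Nora → Bob → Grace: 7 + 5 + 9 = 21
Shortest: 11.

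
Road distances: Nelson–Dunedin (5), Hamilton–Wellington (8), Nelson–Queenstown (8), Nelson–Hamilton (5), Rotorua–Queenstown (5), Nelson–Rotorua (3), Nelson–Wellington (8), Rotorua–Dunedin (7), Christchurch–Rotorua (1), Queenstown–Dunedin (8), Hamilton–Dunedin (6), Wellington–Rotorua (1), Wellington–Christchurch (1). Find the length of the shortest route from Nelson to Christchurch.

Comparing a few candidate routes:
Nelson - Rotorua - Wellington - Christchurch: 3 + 1 + 1 = 5
Nelson - Dunedin - Rotorua - Wellington - Christchurch: 5 + 7 + 1 + 1 = 14
Nelson - Wellington - Christchurch: 8 + 1 = 9
Nelson - Rotorua - Christchurch: 3 + 1 = 4
Nelson - Dunedin - Rotorua - Christchurch: 5 + 7 + 1 = 13
Nelson - Wellington - Rotorua - Christchurch: 8 + 1 + 1 = 10
Shortest: 4.

4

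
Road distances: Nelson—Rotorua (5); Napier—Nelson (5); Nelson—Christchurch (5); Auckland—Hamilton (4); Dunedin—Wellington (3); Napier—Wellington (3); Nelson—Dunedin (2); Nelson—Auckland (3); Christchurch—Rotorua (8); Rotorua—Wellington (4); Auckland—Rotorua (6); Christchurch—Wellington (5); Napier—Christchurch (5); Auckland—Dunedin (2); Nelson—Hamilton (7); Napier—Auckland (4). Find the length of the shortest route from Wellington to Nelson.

Checking several routes:
Wellington→Dunedin→Auckland→Nelson: 3 + 2 + 3 = 8
Wellington→Napier→Nelson: 3 + 5 = 8
Wellington→Napier→Auckland→Nelson: 3 + 4 + 3 = 10
Wellington→Christchurch→Nelson: 5 + 5 = 10
Wellington→Dunedin→Nelson: 3 + 2 = 5
Wellington→Rotorua→Nelson: 4 + 5 = 9
The minimum is 5.

5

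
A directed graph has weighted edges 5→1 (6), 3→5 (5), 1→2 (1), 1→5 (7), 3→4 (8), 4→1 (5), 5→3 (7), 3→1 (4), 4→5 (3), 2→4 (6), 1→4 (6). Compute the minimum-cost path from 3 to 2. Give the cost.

Routes from 3 to 2:
3 → 5 → 1 → 2: 5 + 6 + 1 = 12
3 → 1 → 2: 4 + 1 = 5
3 → 4 → 5 → 1 → 2: 8 + 3 + 6 + 1 = 18
3 → 4 → 1 → 2: 8 + 5 + 1 = 14
Shortest: 5.

5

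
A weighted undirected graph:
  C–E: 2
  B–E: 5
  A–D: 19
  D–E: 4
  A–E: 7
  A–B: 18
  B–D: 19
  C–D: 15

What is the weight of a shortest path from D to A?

11

A few of the D→A routes:
D-E-A: 4 + 7 = 11
D-C-E-A: 15 + 2 + 7 = 24
D-A: 19
D-E-B-A: 4 + 5 + 18 = 27
D-B-E-A: 19 + 5 + 7 = 31
Best route has total 11.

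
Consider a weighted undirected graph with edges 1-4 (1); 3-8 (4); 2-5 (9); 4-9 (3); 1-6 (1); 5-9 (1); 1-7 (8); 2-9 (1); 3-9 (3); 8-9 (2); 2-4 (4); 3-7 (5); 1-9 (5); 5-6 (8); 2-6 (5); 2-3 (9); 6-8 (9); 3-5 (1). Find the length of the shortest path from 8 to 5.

Some routes from 8 to 5:
8 → 3 → 9 → 5: 4 + 3 + 1 = 8
8 → 9 → 3 → 5: 2 + 3 + 1 = 6
8 → 3 → 5: 4 + 1 = 5
8 → 9 → 5: 2 + 1 = 3
The minimum is 3.

3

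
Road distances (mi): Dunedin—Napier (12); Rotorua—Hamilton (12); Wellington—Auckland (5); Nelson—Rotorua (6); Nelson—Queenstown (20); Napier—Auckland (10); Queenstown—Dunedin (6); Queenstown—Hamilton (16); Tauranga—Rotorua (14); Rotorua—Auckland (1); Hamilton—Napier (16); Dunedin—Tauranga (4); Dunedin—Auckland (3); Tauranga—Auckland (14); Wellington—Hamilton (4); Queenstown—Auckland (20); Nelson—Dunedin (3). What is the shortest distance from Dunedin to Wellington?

8

A few of the Dunedin→Wellington routes:
Dunedin→Tauranga→Auckland→Wellington: 4 + 14 + 5 = 23
Dunedin→Auckland→Rotorua→Hamilton→Wellington: 3 + 1 + 12 + 4 = 20
Dunedin→Nelson→Rotorua→Auckland→Wellington: 3 + 6 + 1 + 5 = 15
Dunedin→Auckland→Wellington: 3 + 5 = 8
Best route has total 8 mi.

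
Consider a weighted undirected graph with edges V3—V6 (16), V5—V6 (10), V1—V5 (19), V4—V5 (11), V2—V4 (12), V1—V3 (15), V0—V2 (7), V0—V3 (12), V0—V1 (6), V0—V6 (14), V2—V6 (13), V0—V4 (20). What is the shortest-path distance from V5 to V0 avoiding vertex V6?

Comparing a few candidate routes:
V5-V4-V0: 11 + 20 = 31
V5-V4-V2-V0: 11 + 12 + 7 = 30
V5-V1-V0: 19 + 6 = 25
The minimum is 25.

25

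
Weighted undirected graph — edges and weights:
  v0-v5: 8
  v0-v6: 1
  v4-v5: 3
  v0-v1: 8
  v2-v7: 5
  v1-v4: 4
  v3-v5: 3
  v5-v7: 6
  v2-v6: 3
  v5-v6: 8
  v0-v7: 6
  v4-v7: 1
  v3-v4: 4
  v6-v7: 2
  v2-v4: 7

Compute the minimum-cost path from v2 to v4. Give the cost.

6

Comparing a few candidate routes:
v2 -> v7 -> v4: 5 + 1 = 6
v2 -> v6 -> v5 -> v4: 3 + 8 + 3 = 14
v2 -> v4: 7
v2 -> v6 -> v7 -> v4: 3 + 2 + 1 = 6
v2 -> v7 -> v5 -> v4: 5 + 6 + 3 = 14
v2 -> v6 -> v0 -> v7 -> v4: 3 + 1 + 6 + 1 = 11
Shortest: 6.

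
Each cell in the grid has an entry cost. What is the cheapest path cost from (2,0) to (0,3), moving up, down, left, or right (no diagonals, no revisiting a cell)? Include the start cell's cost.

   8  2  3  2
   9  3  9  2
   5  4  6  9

19

Cheapest: (2,0) (2,1) (1,1) (0,1) (0,2) (0,3)
  5 + 4 + 3 + 2 + 3 + 2 = 19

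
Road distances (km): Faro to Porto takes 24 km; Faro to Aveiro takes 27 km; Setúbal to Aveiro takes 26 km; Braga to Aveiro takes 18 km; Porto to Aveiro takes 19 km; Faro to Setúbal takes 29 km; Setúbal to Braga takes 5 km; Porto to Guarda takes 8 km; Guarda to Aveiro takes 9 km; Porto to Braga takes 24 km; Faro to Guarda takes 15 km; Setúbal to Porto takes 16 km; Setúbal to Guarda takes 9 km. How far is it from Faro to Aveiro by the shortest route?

24

Some routes from Faro to Aveiro:
Faro → Aveiro: 27
Faro → Guarda → Aveiro: 15 + 9 = 24
Faro → Guarda → Porto → Aveiro: 15 + 8 + 19 = 42
Faro → Porto → Guarda → Aveiro: 24 + 8 + 9 = 41
Faro → Porto → Aveiro: 24 + 19 = 43
Best route has total 24 km.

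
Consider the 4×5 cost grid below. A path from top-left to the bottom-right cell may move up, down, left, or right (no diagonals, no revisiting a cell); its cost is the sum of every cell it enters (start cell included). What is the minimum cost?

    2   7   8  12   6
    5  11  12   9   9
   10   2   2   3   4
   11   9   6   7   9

Path (0,0) → (1,0) → (2,0) → (2,1) → (2,2) → (2,3) → (2,4) → (3,4): 2 + 5 + 10 + 2 + 2 + 3 + 4 + 9 = 37.

37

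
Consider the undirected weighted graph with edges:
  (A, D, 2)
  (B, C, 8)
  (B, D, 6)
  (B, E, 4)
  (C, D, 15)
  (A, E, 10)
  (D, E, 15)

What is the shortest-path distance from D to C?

14

Routes from D to C:
D -> C: 15
D -> A -> E -> B -> C: 2 + 10 + 4 + 8 = 24
D -> E -> B -> C: 15 + 4 + 8 = 27
D -> B -> C: 6 + 8 = 14
Best route has total 14.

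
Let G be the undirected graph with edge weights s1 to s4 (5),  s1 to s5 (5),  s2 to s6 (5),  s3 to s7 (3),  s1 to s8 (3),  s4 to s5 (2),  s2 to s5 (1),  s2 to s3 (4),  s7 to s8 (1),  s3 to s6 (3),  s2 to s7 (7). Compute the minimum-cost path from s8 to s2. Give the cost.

Candidate routes:
s8 → s7 → s2: 1 + 7 = 8
s8 → s1 → s5 → s2: 3 + 5 + 1 = 9
s8 → s7 → s3 → s6 → s2: 1 + 3 + 3 + 5 = 12
s8 → s7 → s3 → s2: 1 + 3 + 4 = 8
s8 → s1 → s4 → s5 → s2: 3 + 5 + 2 + 1 = 11
Best route has total 8.

8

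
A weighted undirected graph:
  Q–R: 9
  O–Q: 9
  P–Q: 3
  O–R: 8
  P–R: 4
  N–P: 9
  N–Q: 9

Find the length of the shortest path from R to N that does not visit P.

Candidate routes:
R -> O -> Q -> N: 8 + 9 + 9 = 26
R -> Q -> N: 9 + 9 = 18
Shortest: 18.

18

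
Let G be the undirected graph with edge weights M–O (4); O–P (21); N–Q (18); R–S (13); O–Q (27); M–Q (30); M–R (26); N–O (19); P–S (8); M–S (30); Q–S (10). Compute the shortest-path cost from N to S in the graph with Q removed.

48

Candidate routes:
N -> O -> M -> R -> S: 19 + 4 + 26 + 13 = 62
N -> O -> M -> S: 19 + 4 + 30 = 53
N -> O -> P -> S: 19 + 21 + 8 = 48
The minimum is 48.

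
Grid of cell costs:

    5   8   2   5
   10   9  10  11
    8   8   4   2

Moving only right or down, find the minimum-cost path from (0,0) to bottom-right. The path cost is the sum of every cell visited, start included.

31

Path r0c0 -> r0c1 -> r0c2 -> r1c2 -> r2c2 -> r2c3: 5 + 8 + 2 + 10 + 4 + 2 = 31.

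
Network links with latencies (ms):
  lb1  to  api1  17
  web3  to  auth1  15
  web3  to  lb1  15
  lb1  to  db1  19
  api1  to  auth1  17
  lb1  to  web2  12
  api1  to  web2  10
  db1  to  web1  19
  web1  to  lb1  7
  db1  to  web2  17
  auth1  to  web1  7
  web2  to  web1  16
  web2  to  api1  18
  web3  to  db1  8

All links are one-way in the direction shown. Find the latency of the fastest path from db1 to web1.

Paths from db1 to web1:
db1 → web2 → web1: 17 + 16 = 33
db1 → web2 → api1 → auth1 → web1: 17 + 18 + 17 + 7 = 59
db1 → web1: 19
The minimum is 19 ms.

19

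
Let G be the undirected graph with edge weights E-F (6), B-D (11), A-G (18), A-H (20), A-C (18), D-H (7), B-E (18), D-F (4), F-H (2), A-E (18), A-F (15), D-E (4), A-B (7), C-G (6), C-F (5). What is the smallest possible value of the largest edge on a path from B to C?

A few of the B→C routes:
B-D-H-F-C: max(11, 7, 2, 5) = 11
B-A-F-C: max(7, 15, 5) = 15
B-D-F-C: max(11, 4, 5) = 11
B-D-E-F-C: max(11, 4, 6, 5) = 11
The minimum achievable maximum is 11.

11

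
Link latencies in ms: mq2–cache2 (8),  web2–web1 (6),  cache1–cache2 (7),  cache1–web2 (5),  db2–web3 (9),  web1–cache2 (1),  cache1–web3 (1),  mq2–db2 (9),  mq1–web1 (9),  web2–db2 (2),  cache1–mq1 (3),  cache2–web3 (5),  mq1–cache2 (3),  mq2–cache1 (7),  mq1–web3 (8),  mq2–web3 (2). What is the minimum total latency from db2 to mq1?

Checking several routes:
db2-mq2-web3-cache1-mq1: 9 + 2 + 1 + 3 = 15
db2-web2-cache1-web3-mq1: 2 + 5 + 1 + 8 = 16
db2-web3-cache1-mq1: 9 + 1 + 3 = 13
db2-web2-cache1-mq1: 2 + 5 + 3 = 10
db2-web2-web1-cache2-mq1: 2 + 6 + 1 + 3 = 12
The minimum is 10 ms.

10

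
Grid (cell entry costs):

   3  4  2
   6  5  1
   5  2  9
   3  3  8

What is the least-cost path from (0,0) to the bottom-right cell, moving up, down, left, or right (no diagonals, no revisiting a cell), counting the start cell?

Take r0c0 → r0c1 → r1c1 → r2c1 → r3c1 → r3c2 for a total of 3 + 4 + 5 + 2 + 3 + 8 = 25.

25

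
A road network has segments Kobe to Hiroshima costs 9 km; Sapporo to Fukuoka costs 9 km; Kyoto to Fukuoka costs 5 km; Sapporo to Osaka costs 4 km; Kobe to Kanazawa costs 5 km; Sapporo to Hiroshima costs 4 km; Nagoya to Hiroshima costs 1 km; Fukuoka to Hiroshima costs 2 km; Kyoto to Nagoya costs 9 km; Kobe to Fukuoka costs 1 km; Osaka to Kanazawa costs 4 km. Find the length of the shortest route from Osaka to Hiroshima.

Some routes from Osaka to Hiroshima:
Osaka - Kanazawa - Kobe - Fukuoka - Hiroshima: 4 + 5 + 1 + 2 = 12
Osaka - Kanazawa - Kobe - Hiroshima: 4 + 5 + 9 = 18
Osaka - Sapporo - Fukuoka - Hiroshima: 4 + 9 + 2 = 15
Osaka - Sapporo - Hiroshima: 4 + 4 = 8
Best route has total 8 km.

8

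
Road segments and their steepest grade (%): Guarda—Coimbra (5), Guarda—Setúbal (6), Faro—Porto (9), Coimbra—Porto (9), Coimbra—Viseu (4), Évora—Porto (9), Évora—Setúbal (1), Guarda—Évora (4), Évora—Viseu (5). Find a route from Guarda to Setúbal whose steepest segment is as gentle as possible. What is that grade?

4

A few of the Guarda→Setúbal routes:
Guarda -> Évora -> Setúbal: max(4, 1) = 4
Guarda -> Coimbra -> Viseu -> Évora -> Setúbal: max(5, 4, 5, 1) = 5
Guarda -> Setúbal: max(6) = 6
Smallest bottleneck: 4%.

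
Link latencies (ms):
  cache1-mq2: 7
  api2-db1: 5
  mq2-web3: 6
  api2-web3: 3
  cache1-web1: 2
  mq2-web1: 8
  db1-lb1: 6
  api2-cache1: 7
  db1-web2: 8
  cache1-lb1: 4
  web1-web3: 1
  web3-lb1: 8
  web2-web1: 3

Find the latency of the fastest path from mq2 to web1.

7

Checking several routes:
mq2→web3→web1: 6 + 1 = 7
mq2→web1: 8
mq2→cache1→web1: 7 + 2 = 9
mq2→web3→api2→cache1→web1: 6 + 3 + 7 + 2 = 18
Best route has total 7 ms.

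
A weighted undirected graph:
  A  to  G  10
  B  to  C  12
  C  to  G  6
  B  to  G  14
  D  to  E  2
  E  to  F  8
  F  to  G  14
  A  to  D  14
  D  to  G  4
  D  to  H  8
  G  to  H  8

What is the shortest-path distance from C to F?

Comparing a few candidate routes:
C-G-H-D-E-F: 6 + 8 + 8 + 2 + 8 = 32
C-B-G-D-E-F: 12 + 14 + 4 + 2 + 8 = 40
C-G-D-E-F: 6 + 4 + 2 + 8 = 20
C-B-G-F: 12 + 14 + 14 = 40
C-G-F: 6 + 14 = 20
Best route has total 20.

20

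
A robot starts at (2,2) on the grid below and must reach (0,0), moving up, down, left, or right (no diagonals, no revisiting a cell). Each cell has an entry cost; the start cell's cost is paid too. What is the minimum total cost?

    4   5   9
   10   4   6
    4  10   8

27

Cheapest: [2,2] [1,2] [1,1] [0,1] [0,0]
  8 + 6 + 4 + 5 + 4 = 27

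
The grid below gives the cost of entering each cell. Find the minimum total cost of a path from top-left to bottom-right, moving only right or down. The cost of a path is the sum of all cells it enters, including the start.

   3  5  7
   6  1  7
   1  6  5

20

Path [0,0] [0,1] [1,1] [2,1] [2,2]: 3 + 5 + 1 + 6 + 5 = 20.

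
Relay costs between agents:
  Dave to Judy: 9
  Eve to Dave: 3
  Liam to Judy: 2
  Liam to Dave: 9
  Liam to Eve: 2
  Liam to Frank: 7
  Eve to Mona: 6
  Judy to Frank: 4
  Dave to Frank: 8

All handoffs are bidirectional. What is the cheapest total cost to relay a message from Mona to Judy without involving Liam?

18

Routes from Mona to Judy avoiding Liam:
Mona -> Eve -> Dave -> Frank -> Judy: 6 + 3 + 8 + 4 = 21
Mona -> Eve -> Dave -> Judy: 6 + 3 + 9 = 18
Best route has total 18.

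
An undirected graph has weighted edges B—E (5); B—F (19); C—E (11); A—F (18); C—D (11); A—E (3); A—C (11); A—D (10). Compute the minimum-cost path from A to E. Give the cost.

3

A few of the A→E routes:
A→D→C→E: 10 + 11 + 11 = 32
A→E: 3
A→C→E: 11 + 11 = 22
The minimum is 3.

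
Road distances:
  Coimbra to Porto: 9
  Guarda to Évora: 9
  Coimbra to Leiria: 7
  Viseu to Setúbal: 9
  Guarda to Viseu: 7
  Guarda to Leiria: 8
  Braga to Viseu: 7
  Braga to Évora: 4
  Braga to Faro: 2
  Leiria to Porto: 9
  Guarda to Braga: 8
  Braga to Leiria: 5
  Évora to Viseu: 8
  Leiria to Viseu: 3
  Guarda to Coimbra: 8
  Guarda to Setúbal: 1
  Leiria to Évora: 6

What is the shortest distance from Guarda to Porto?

A few of the Guarda→Porto routes:
Guarda-Coimbra-Porto: 8 + 9 = 17
Guarda-Leiria-Porto: 8 + 9 = 17
Guarda-Braga-Leiria-Porto: 8 + 5 + 9 = 22
Guarda-Viseu-Leiria-Porto: 7 + 3 + 9 = 19
Best route has total 17.

17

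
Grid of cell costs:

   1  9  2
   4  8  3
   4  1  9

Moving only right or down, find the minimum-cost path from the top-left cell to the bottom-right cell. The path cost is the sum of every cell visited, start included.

Best path: r0c0 -> r1c0 -> r2c0 -> r2c1 -> r2c2
Cost: 1 + 4 + 4 + 1 + 9 = 19
(Top row then right column would cost 24.)

19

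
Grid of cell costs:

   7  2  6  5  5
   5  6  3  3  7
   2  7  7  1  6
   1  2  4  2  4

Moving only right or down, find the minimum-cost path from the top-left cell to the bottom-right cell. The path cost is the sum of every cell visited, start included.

27

One optimal route is (0,0)→(1,0)→(2,0)→(3,0)→(3,1)→(3,2)→(3,3)→(3,4).
Its cost is 7 + 5 + 2 + 1 + 2 + 4 + 2 + 4 = 27.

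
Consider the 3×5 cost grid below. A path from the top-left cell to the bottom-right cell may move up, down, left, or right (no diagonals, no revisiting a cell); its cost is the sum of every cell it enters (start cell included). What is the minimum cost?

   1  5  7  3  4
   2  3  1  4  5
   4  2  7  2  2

15

Best path: (0,0) → (1,0) → (1,1) → (1,2) → (1,3) → (2,3) → (2,4)
Cost: 1 + 2 + 3 + 1 + 4 + 2 + 2 = 15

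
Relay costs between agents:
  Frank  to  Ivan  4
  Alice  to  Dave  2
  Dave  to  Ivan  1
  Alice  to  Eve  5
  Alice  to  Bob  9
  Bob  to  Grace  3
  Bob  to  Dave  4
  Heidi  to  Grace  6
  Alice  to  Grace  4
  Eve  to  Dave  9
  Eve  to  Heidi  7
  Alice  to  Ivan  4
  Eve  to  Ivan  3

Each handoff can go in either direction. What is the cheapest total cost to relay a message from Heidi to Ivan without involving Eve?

13

Some routes from Heidi to Ivan avoiding Eve:
Heidi - Grace - Bob - Dave - Ivan: 6 + 3 + 4 + 1 = 14
Heidi - Grace - Alice - Ivan: 6 + 4 + 4 = 14
Heidi - Grace - Alice - Dave - Ivan: 6 + 4 + 2 + 1 = 13
Best route has total 13.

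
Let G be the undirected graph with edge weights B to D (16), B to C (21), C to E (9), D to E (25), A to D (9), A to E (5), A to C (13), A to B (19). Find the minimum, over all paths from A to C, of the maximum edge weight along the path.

Some routes from A to C:
A - C: max(13) = 13
A - E - C: max(5, 9) = 9
A - D - B - C: max(9, 16, 21) = 21
Smallest bottleneck: 9.

9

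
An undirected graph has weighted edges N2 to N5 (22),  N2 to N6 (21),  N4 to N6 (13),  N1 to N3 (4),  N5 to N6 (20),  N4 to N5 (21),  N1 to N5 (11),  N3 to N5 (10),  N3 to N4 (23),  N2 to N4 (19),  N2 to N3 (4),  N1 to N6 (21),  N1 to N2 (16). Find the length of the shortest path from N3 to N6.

25

A few of the N3→N6 routes:
N3 - N1 - N6: 4 + 21 = 25
N3 - N2 - N6: 4 + 21 = 25
N3 - N5 - N6: 10 + 20 = 30
Best route has total 25.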